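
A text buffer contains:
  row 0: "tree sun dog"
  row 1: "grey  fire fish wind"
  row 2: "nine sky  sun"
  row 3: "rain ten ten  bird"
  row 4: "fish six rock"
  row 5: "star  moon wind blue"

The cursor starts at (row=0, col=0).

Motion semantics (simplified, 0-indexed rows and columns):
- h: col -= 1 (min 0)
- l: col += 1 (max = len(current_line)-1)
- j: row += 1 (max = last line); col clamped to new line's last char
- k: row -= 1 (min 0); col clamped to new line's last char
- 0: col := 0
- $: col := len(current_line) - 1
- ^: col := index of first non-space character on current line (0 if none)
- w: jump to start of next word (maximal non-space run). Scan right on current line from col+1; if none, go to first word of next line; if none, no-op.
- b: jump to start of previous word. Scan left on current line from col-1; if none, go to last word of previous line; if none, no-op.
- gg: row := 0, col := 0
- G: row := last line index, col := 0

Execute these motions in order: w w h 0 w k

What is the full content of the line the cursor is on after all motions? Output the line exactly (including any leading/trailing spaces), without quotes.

Answer: tree sun dog

Derivation:
After 1 (w): row=0 col=5 char='s'
After 2 (w): row=0 col=9 char='d'
After 3 (h): row=0 col=8 char='_'
After 4 (0): row=0 col=0 char='t'
After 5 (w): row=0 col=5 char='s'
After 6 (k): row=0 col=5 char='s'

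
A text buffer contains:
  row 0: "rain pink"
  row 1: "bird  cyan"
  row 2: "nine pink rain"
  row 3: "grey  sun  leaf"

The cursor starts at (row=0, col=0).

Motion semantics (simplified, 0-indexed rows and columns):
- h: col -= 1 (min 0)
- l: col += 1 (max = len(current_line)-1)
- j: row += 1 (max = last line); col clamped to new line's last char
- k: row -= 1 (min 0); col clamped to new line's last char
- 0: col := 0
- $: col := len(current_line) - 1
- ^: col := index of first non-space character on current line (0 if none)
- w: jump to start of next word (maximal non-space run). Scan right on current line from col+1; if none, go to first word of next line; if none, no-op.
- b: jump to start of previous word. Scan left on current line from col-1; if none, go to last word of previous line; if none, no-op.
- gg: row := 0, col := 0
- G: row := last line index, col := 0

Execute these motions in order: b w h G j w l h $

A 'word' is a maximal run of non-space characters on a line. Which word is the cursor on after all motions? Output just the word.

After 1 (b): row=0 col=0 char='r'
After 2 (w): row=0 col=5 char='p'
After 3 (h): row=0 col=4 char='_'
After 4 (G): row=3 col=0 char='g'
After 5 (j): row=3 col=0 char='g'
After 6 (w): row=3 col=6 char='s'
After 7 (l): row=3 col=7 char='u'
After 8 (h): row=3 col=6 char='s'
After 9 ($): row=3 col=14 char='f'

Answer: leaf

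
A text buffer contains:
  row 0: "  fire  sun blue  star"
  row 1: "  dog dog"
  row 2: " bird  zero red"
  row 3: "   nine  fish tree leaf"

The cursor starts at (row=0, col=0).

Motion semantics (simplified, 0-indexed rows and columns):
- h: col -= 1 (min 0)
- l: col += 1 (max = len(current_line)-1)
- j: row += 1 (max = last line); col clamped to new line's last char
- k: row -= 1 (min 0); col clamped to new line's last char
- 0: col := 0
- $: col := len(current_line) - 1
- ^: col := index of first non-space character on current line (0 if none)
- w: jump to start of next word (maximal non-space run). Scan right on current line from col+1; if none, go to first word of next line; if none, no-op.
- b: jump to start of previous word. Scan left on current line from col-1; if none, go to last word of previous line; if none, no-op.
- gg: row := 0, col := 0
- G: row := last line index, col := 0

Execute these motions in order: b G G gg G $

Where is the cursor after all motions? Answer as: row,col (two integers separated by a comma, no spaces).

After 1 (b): row=0 col=0 char='_'
After 2 (G): row=3 col=0 char='_'
After 3 (G): row=3 col=0 char='_'
After 4 (gg): row=0 col=0 char='_'
After 5 (G): row=3 col=0 char='_'
After 6 ($): row=3 col=22 char='f'

Answer: 3,22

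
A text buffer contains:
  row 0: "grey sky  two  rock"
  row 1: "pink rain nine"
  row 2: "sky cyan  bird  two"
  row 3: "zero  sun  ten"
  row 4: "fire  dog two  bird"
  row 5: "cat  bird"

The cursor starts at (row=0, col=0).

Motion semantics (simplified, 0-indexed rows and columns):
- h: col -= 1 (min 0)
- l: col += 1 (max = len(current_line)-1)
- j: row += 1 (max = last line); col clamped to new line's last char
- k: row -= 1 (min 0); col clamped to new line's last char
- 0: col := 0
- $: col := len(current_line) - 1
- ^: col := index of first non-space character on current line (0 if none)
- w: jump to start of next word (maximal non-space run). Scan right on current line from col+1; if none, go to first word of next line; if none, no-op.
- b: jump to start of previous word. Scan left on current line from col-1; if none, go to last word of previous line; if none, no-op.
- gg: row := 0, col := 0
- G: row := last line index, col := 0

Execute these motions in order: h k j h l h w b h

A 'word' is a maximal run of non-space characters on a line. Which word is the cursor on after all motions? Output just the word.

Answer: pink

Derivation:
After 1 (h): row=0 col=0 char='g'
After 2 (k): row=0 col=0 char='g'
After 3 (j): row=1 col=0 char='p'
After 4 (h): row=1 col=0 char='p'
After 5 (l): row=1 col=1 char='i'
After 6 (h): row=1 col=0 char='p'
After 7 (w): row=1 col=5 char='r'
After 8 (b): row=1 col=0 char='p'
After 9 (h): row=1 col=0 char='p'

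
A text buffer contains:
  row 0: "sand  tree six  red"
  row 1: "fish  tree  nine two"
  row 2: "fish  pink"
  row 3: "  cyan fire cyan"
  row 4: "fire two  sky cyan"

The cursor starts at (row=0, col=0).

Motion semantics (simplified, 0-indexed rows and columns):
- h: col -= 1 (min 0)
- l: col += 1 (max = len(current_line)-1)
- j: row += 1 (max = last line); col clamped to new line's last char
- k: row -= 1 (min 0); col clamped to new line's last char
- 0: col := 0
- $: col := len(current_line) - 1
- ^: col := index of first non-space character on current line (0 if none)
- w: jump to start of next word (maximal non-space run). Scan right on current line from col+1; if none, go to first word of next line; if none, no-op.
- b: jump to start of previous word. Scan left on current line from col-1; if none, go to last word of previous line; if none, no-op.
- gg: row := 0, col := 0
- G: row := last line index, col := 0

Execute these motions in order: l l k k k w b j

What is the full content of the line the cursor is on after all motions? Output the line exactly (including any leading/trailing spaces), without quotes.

After 1 (l): row=0 col=1 char='a'
After 2 (l): row=0 col=2 char='n'
After 3 (k): row=0 col=2 char='n'
After 4 (k): row=0 col=2 char='n'
After 5 (k): row=0 col=2 char='n'
After 6 (w): row=0 col=6 char='t'
After 7 (b): row=0 col=0 char='s'
After 8 (j): row=1 col=0 char='f'

Answer: fish  tree  nine two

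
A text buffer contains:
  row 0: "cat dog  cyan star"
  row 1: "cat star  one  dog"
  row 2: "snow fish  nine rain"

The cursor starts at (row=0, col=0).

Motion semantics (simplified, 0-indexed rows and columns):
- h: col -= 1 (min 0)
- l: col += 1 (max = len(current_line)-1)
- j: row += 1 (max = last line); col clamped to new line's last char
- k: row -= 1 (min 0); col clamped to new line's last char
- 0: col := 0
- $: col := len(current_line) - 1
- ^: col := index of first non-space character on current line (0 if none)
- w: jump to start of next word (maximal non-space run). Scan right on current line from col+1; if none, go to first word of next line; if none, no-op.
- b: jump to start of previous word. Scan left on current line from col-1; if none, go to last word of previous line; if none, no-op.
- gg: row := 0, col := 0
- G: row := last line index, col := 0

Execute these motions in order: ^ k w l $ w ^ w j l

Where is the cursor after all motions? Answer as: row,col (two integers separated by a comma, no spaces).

Answer: 2,5

Derivation:
After 1 (^): row=0 col=0 char='c'
After 2 (k): row=0 col=0 char='c'
After 3 (w): row=0 col=4 char='d'
After 4 (l): row=0 col=5 char='o'
After 5 ($): row=0 col=17 char='r'
After 6 (w): row=1 col=0 char='c'
After 7 (^): row=1 col=0 char='c'
After 8 (w): row=1 col=4 char='s'
After 9 (j): row=2 col=4 char='_'
After 10 (l): row=2 col=5 char='f'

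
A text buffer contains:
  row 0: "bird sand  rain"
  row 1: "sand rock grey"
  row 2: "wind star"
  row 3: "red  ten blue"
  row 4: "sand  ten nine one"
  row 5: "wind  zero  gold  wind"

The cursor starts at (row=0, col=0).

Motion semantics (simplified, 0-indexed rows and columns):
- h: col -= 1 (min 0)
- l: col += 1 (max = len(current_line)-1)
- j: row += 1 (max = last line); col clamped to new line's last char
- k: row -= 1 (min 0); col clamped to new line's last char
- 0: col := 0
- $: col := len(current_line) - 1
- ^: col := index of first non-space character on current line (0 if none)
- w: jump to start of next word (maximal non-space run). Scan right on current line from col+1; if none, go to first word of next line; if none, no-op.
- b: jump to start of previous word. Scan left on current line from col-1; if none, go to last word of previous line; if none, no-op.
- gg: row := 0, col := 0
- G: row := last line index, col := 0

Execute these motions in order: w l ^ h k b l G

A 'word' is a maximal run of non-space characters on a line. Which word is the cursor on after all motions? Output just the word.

After 1 (w): row=0 col=5 char='s'
After 2 (l): row=0 col=6 char='a'
After 3 (^): row=0 col=0 char='b'
After 4 (h): row=0 col=0 char='b'
After 5 (k): row=0 col=0 char='b'
After 6 (b): row=0 col=0 char='b'
After 7 (l): row=0 col=1 char='i'
After 8 (G): row=5 col=0 char='w'

Answer: wind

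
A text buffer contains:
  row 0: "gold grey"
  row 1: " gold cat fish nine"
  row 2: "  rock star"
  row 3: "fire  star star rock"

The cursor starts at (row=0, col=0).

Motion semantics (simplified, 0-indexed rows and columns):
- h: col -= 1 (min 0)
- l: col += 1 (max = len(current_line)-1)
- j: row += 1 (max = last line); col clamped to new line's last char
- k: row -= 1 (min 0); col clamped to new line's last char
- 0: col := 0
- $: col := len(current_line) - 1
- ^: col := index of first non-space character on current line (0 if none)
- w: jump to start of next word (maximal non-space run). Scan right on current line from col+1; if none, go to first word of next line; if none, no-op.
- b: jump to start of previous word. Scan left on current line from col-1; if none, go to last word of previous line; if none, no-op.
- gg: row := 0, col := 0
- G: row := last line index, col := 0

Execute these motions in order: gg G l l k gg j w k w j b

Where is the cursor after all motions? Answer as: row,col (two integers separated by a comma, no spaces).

Answer: 1,1

Derivation:
After 1 (gg): row=0 col=0 char='g'
After 2 (G): row=3 col=0 char='f'
After 3 (l): row=3 col=1 char='i'
After 4 (l): row=3 col=2 char='r'
After 5 (k): row=2 col=2 char='r'
After 6 (gg): row=0 col=0 char='g'
After 7 (j): row=1 col=0 char='_'
After 8 (w): row=1 col=1 char='g'
After 9 (k): row=0 col=1 char='o'
After 10 (w): row=0 col=5 char='g'
After 11 (j): row=1 col=5 char='_'
After 12 (b): row=1 col=1 char='g'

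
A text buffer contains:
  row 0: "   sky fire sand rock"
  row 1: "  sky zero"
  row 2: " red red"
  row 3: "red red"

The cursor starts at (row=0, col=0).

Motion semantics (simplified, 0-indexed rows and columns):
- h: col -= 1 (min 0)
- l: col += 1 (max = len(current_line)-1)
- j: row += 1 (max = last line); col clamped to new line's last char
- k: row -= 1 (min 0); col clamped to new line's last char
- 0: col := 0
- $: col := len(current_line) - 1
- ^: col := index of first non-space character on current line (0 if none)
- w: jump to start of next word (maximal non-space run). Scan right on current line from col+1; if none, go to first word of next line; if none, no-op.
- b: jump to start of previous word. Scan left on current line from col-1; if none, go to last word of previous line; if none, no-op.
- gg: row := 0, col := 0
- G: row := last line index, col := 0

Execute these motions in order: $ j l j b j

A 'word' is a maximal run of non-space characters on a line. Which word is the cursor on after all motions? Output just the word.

Answer: red

Derivation:
After 1 ($): row=0 col=20 char='k'
After 2 (j): row=1 col=9 char='o'
After 3 (l): row=1 col=9 char='o'
After 4 (j): row=2 col=7 char='d'
After 5 (b): row=2 col=5 char='r'
After 6 (j): row=3 col=5 char='e'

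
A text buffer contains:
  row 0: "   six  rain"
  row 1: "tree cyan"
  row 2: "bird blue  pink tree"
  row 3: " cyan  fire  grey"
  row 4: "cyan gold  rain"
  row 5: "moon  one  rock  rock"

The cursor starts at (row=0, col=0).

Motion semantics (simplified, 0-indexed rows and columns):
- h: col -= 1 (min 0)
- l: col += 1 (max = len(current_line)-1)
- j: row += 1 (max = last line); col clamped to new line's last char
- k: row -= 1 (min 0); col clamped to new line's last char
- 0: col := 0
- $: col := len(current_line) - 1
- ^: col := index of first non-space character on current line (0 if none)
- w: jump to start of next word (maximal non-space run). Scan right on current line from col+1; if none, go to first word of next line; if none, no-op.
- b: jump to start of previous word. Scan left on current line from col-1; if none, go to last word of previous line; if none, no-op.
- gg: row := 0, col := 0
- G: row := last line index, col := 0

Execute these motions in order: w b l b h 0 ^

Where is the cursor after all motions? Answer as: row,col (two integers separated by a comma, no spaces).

Answer: 0,3

Derivation:
After 1 (w): row=0 col=3 char='s'
After 2 (b): row=0 col=3 char='s'
After 3 (l): row=0 col=4 char='i'
After 4 (b): row=0 col=3 char='s'
After 5 (h): row=0 col=2 char='_'
After 6 (0): row=0 col=0 char='_'
After 7 (^): row=0 col=3 char='s'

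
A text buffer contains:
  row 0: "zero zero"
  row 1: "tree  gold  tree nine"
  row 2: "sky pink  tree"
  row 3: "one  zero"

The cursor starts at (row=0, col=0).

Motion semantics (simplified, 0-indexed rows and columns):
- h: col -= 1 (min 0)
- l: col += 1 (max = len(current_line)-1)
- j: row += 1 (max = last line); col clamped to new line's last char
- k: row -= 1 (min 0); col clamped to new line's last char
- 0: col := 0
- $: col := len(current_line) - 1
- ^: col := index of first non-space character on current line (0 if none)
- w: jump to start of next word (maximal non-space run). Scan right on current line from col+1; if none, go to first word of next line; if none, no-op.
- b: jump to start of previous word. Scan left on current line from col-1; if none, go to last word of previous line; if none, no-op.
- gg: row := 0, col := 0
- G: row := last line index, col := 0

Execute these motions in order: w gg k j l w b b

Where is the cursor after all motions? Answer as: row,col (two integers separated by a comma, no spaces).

Answer: 0,5

Derivation:
After 1 (w): row=0 col=5 char='z'
After 2 (gg): row=0 col=0 char='z'
After 3 (k): row=0 col=0 char='z'
After 4 (j): row=1 col=0 char='t'
After 5 (l): row=1 col=1 char='r'
After 6 (w): row=1 col=6 char='g'
After 7 (b): row=1 col=0 char='t'
After 8 (b): row=0 col=5 char='z'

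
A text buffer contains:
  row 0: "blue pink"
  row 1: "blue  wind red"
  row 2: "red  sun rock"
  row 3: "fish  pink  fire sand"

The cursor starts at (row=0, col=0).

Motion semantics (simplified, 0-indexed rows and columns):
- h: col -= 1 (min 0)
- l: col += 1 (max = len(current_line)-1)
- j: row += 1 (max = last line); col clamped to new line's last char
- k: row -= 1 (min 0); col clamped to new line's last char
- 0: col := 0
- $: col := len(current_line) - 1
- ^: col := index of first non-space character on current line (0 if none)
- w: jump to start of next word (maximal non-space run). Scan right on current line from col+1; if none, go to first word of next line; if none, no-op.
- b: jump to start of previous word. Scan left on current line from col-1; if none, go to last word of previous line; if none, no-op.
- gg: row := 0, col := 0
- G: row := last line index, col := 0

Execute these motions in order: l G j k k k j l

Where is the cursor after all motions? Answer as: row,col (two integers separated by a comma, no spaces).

Answer: 1,1

Derivation:
After 1 (l): row=0 col=1 char='l'
After 2 (G): row=3 col=0 char='f'
After 3 (j): row=3 col=0 char='f'
After 4 (k): row=2 col=0 char='r'
After 5 (k): row=1 col=0 char='b'
After 6 (k): row=0 col=0 char='b'
After 7 (j): row=1 col=0 char='b'
After 8 (l): row=1 col=1 char='l'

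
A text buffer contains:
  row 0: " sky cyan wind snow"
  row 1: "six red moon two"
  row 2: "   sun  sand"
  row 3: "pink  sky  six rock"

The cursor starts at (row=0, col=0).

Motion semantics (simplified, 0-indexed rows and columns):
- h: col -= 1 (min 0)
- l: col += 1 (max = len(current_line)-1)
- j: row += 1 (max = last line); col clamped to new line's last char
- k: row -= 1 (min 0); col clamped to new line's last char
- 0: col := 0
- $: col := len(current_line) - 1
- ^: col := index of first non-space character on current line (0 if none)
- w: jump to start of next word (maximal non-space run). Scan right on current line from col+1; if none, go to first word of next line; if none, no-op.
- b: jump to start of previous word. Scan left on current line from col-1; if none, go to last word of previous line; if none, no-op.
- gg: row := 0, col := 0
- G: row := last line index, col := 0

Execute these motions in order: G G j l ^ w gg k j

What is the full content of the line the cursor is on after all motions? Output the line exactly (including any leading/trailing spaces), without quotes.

Answer: six red moon two

Derivation:
After 1 (G): row=3 col=0 char='p'
After 2 (G): row=3 col=0 char='p'
After 3 (j): row=3 col=0 char='p'
After 4 (l): row=3 col=1 char='i'
After 5 (^): row=3 col=0 char='p'
After 6 (w): row=3 col=6 char='s'
After 7 (gg): row=0 col=0 char='_'
After 8 (k): row=0 col=0 char='_'
After 9 (j): row=1 col=0 char='s'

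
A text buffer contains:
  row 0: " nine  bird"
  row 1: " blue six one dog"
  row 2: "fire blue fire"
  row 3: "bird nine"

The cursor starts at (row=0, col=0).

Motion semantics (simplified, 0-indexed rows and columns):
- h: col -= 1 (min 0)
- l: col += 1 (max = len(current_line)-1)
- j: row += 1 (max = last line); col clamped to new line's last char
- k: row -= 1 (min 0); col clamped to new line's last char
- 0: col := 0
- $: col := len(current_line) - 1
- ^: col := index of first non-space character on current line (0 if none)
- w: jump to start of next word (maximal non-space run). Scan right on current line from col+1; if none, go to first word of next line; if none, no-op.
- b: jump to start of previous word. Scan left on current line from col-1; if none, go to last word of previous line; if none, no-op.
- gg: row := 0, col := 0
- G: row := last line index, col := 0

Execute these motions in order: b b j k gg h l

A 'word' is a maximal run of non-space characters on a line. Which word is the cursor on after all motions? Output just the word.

Answer: nine

Derivation:
After 1 (b): row=0 col=0 char='_'
After 2 (b): row=0 col=0 char='_'
After 3 (j): row=1 col=0 char='_'
After 4 (k): row=0 col=0 char='_'
After 5 (gg): row=0 col=0 char='_'
After 6 (h): row=0 col=0 char='_'
After 7 (l): row=0 col=1 char='n'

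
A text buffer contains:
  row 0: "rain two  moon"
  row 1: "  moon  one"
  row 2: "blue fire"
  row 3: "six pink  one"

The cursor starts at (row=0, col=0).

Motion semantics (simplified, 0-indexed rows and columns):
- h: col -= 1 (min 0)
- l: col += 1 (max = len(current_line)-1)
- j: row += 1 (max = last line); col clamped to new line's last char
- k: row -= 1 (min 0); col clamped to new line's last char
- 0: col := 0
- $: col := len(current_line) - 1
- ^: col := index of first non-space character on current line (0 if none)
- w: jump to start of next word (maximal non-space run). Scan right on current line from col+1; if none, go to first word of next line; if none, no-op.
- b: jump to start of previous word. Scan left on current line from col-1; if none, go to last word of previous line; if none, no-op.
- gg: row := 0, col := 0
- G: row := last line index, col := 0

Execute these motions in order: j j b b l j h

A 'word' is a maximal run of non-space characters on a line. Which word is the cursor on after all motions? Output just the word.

Answer: blue

Derivation:
After 1 (j): row=1 col=0 char='_'
After 2 (j): row=2 col=0 char='b'
After 3 (b): row=1 col=8 char='o'
After 4 (b): row=1 col=2 char='m'
After 5 (l): row=1 col=3 char='o'
After 6 (j): row=2 col=3 char='e'
After 7 (h): row=2 col=2 char='u'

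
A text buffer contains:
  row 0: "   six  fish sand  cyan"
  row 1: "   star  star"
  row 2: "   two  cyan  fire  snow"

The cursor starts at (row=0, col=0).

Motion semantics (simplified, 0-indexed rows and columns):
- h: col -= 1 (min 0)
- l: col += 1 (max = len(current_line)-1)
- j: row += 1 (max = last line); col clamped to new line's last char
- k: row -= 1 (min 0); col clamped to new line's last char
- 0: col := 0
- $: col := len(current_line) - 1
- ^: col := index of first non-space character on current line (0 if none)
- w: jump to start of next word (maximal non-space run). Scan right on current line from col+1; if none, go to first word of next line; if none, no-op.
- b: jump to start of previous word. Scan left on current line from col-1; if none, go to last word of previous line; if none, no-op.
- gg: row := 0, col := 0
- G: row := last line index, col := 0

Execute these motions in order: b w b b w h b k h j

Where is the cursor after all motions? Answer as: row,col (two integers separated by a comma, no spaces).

After 1 (b): row=0 col=0 char='_'
After 2 (w): row=0 col=3 char='s'
After 3 (b): row=0 col=3 char='s'
After 4 (b): row=0 col=3 char='s'
After 5 (w): row=0 col=8 char='f'
After 6 (h): row=0 col=7 char='_'
After 7 (b): row=0 col=3 char='s'
After 8 (k): row=0 col=3 char='s'
After 9 (h): row=0 col=2 char='_'
After 10 (j): row=1 col=2 char='_'

Answer: 1,2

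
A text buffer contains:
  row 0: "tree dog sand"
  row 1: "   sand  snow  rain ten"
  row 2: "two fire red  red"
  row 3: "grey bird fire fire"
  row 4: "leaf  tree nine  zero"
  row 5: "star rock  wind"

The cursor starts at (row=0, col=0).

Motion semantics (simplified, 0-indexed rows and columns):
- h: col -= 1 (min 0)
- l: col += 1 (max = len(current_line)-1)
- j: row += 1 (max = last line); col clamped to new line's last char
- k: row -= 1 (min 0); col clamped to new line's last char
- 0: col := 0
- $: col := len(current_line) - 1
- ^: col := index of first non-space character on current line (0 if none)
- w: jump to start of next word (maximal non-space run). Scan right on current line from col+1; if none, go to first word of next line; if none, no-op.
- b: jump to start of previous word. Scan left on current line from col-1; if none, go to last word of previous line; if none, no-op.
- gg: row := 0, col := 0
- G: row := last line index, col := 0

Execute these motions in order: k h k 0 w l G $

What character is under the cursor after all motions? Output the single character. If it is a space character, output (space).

Answer: d

Derivation:
After 1 (k): row=0 col=0 char='t'
After 2 (h): row=0 col=0 char='t'
After 3 (k): row=0 col=0 char='t'
After 4 (0): row=0 col=0 char='t'
After 5 (w): row=0 col=5 char='d'
After 6 (l): row=0 col=6 char='o'
After 7 (G): row=5 col=0 char='s'
After 8 ($): row=5 col=14 char='d'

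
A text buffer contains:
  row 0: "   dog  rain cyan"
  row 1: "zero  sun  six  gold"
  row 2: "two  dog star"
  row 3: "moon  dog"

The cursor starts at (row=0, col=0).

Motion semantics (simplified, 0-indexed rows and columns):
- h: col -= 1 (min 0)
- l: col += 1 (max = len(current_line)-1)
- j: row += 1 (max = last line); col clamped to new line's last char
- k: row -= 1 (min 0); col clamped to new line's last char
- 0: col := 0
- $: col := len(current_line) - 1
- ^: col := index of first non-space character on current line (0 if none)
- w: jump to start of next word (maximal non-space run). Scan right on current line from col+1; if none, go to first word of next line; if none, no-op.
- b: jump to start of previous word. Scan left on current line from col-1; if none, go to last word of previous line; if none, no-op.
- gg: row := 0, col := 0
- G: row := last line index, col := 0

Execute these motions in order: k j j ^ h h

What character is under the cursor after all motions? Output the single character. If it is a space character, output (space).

After 1 (k): row=0 col=0 char='_'
After 2 (j): row=1 col=0 char='z'
After 3 (j): row=2 col=0 char='t'
After 4 (^): row=2 col=0 char='t'
After 5 (h): row=2 col=0 char='t'
After 6 (h): row=2 col=0 char='t'

Answer: t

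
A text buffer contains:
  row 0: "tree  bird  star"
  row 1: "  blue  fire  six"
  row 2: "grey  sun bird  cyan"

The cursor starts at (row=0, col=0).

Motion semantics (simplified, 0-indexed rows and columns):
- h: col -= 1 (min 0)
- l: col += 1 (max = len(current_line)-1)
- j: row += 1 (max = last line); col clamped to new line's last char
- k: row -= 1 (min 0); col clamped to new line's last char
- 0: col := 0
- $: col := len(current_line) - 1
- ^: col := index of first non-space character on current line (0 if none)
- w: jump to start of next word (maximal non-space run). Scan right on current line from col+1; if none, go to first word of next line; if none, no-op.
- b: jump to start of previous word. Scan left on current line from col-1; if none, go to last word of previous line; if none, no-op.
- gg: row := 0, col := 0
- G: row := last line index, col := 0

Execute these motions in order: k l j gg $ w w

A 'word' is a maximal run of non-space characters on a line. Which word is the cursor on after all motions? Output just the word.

After 1 (k): row=0 col=0 char='t'
After 2 (l): row=0 col=1 char='r'
After 3 (j): row=1 col=1 char='_'
After 4 (gg): row=0 col=0 char='t'
After 5 ($): row=0 col=15 char='r'
After 6 (w): row=1 col=2 char='b'
After 7 (w): row=1 col=8 char='f'

Answer: fire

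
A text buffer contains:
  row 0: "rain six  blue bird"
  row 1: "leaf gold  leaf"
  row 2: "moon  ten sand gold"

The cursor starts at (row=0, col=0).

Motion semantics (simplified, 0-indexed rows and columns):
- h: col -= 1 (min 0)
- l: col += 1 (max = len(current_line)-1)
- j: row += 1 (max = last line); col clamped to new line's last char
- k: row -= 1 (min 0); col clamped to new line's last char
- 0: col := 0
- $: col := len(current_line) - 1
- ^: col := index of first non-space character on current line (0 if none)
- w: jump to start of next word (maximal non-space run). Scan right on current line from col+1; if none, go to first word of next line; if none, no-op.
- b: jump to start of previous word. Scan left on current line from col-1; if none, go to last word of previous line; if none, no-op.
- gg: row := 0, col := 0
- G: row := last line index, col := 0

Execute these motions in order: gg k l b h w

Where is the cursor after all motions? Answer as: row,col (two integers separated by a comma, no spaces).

Answer: 0,5

Derivation:
After 1 (gg): row=0 col=0 char='r'
After 2 (k): row=0 col=0 char='r'
After 3 (l): row=0 col=1 char='a'
After 4 (b): row=0 col=0 char='r'
After 5 (h): row=0 col=0 char='r'
After 6 (w): row=0 col=5 char='s'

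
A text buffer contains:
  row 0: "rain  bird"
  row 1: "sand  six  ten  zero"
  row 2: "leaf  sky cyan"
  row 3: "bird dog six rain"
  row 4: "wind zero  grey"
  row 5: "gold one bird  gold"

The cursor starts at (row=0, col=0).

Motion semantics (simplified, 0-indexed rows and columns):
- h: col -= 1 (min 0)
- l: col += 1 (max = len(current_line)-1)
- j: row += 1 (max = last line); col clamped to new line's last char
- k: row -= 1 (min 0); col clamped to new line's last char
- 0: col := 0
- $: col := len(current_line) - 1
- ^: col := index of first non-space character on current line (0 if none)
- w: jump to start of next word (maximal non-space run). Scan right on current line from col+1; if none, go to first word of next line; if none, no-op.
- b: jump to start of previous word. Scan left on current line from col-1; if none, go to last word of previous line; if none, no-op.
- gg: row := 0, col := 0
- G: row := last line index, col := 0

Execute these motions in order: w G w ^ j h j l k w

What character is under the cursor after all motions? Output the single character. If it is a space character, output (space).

After 1 (w): row=0 col=6 char='b'
After 2 (G): row=5 col=0 char='g'
After 3 (w): row=5 col=5 char='o'
After 4 (^): row=5 col=0 char='g'
After 5 (j): row=5 col=0 char='g'
After 6 (h): row=5 col=0 char='g'
After 7 (j): row=5 col=0 char='g'
After 8 (l): row=5 col=1 char='o'
After 9 (k): row=4 col=1 char='i'
After 10 (w): row=4 col=5 char='z'

Answer: z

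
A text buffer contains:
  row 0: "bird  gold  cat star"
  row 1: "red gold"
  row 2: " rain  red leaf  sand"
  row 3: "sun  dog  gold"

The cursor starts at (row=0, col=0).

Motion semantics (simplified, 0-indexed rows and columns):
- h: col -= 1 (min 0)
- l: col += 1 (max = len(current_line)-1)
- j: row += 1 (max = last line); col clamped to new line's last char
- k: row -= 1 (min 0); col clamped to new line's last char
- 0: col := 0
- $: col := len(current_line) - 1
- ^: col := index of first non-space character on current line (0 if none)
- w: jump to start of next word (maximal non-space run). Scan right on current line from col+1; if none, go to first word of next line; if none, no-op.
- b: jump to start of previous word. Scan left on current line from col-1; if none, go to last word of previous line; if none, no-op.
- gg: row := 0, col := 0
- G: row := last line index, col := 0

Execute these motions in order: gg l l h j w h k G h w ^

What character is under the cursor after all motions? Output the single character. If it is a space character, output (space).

After 1 (gg): row=0 col=0 char='b'
After 2 (l): row=0 col=1 char='i'
After 3 (l): row=0 col=2 char='r'
After 4 (h): row=0 col=1 char='i'
After 5 (j): row=1 col=1 char='e'
After 6 (w): row=1 col=4 char='g'
After 7 (h): row=1 col=3 char='_'
After 8 (k): row=0 col=3 char='d'
After 9 (G): row=3 col=0 char='s'
After 10 (h): row=3 col=0 char='s'
After 11 (w): row=3 col=5 char='d'
After 12 (^): row=3 col=0 char='s'

Answer: s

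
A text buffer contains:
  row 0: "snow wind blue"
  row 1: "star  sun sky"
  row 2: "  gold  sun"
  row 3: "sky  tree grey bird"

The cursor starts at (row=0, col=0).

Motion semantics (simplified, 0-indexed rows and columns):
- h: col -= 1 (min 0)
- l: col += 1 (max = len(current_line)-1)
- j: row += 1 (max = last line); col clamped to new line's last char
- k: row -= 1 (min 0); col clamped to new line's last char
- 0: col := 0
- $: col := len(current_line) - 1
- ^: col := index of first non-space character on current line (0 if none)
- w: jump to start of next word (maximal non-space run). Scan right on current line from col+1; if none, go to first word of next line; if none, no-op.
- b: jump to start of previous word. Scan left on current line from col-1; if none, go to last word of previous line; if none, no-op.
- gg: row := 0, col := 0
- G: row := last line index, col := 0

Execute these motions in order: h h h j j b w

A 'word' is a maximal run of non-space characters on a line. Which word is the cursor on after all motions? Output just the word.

After 1 (h): row=0 col=0 char='s'
After 2 (h): row=0 col=0 char='s'
After 3 (h): row=0 col=0 char='s'
After 4 (j): row=1 col=0 char='s'
After 5 (j): row=2 col=0 char='_'
After 6 (b): row=1 col=10 char='s'
After 7 (w): row=2 col=2 char='g'

Answer: gold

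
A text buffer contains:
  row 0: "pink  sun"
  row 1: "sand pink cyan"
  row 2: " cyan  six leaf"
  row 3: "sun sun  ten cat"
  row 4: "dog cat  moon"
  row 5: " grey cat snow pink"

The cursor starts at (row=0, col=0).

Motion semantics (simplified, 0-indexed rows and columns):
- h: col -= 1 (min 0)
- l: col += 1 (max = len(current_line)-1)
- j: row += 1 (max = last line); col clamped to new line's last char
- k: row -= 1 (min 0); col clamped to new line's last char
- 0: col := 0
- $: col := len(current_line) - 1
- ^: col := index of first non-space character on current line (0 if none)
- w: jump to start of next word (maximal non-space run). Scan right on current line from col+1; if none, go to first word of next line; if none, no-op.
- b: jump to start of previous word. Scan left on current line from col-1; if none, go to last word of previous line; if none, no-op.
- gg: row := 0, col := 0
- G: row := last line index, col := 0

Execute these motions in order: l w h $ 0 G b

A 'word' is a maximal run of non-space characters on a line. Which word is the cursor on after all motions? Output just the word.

After 1 (l): row=0 col=1 char='i'
After 2 (w): row=0 col=6 char='s'
After 3 (h): row=0 col=5 char='_'
After 4 ($): row=0 col=8 char='n'
After 5 (0): row=0 col=0 char='p'
After 6 (G): row=5 col=0 char='_'
After 7 (b): row=4 col=9 char='m'

Answer: moon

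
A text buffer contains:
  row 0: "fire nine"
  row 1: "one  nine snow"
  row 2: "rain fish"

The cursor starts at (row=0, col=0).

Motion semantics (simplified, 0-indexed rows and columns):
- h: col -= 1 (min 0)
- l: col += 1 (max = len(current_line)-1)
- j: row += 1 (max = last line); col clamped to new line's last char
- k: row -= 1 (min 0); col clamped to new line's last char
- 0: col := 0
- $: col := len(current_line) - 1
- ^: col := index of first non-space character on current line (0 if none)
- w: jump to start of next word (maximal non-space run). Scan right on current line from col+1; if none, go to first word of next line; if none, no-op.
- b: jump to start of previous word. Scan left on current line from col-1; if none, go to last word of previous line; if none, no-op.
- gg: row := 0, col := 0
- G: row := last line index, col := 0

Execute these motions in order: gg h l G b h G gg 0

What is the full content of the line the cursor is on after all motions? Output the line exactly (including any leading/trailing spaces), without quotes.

Answer: fire nine

Derivation:
After 1 (gg): row=0 col=0 char='f'
After 2 (h): row=0 col=0 char='f'
After 3 (l): row=0 col=1 char='i'
After 4 (G): row=2 col=0 char='r'
After 5 (b): row=1 col=10 char='s'
After 6 (h): row=1 col=9 char='_'
After 7 (G): row=2 col=0 char='r'
After 8 (gg): row=0 col=0 char='f'
After 9 (0): row=0 col=0 char='f'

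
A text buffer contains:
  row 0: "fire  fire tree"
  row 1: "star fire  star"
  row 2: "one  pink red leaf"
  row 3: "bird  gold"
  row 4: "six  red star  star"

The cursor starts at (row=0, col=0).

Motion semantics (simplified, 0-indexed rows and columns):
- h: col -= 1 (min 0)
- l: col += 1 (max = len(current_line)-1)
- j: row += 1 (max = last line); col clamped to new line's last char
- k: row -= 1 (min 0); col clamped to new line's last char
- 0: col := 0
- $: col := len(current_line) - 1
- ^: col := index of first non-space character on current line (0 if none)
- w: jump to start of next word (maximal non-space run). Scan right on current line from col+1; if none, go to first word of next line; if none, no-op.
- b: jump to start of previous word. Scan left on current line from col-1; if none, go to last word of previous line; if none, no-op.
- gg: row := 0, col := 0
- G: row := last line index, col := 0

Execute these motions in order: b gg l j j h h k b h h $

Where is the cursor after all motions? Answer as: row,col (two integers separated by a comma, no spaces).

After 1 (b): row=0 col=0 char='f'
After 2 (gg): row=0 col=0 char='f'
After 3 (l): row=0 col=1 char='i'
After 4 (j): row=1 col=1 char='t'
After 5 (j): row=2 col=1 char='n'
After 6 (h): row=2 col=0 char='o'
After 7 (h): row=2 col=0 char='o'
After 8 (k): row=1 col=0 char='s'
After 9 (b): row=0 col=11 char='t'
After 10 (h): row=0 col=10 char='_'
After 11 (h): row=0 col=9 char='e'
After 12 ($): row=0 col=14 char='e'

Answer: 0,14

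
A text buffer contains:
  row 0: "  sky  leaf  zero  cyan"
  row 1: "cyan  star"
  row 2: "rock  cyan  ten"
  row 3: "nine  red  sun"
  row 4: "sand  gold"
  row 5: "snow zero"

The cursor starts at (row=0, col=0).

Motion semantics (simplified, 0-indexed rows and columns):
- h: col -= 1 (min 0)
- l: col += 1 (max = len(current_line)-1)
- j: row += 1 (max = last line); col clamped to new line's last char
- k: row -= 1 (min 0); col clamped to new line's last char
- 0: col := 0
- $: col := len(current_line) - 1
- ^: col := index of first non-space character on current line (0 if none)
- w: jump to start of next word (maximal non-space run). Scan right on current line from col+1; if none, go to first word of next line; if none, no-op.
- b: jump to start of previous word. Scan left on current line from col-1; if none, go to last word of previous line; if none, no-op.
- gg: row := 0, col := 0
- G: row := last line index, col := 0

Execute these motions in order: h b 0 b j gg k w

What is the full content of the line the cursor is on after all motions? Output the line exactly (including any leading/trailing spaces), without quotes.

Answer:   sky  leaf  zero  cyan

Derivation:
After 1 (h): row=0 col=0 char='_'
After 2 (b): row=0 col=0 char='_'
After 3 (0): row=0 col=0 char='_'
After 4 (b): row=0 col=0 char='_'
After 5 (j): row=1 col=0 char='c'
After 6 (gg): row=0 col=0 char='_'
After 7 (k): row=0 col=0 char='_'
After 8 (w): row=0 col=2 char='s'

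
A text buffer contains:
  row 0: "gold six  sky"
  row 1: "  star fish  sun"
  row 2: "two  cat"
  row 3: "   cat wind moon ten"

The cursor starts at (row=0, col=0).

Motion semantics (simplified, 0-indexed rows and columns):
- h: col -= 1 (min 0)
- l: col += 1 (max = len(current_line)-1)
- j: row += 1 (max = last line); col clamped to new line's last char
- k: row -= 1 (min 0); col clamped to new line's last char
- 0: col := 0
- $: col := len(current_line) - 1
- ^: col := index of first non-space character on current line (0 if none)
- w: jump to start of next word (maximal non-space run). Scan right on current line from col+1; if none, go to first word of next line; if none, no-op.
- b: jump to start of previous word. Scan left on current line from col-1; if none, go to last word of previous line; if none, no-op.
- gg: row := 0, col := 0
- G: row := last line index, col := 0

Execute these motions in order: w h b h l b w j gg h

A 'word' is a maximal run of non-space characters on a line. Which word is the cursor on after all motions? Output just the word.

After 1 (w): row=0 col=5 char='s'
After 2 (h): row=0 col=4 char='_'
After 3 (b): row=0 col=0 char='g'
After 4 (h): row=0 col=0 char='g'
After 5 (l): row=0 col=1 char='o'
After 6 (b): row=0 col=0 char='g'
After 7 (w): row=0 col=5 char='s'
After 8 (j): row=1 col=5 char='r'
After 9 (gg): row=0 col=0 char='g'
After 10 (h): row=0 col=0 char='g'

Answer: gold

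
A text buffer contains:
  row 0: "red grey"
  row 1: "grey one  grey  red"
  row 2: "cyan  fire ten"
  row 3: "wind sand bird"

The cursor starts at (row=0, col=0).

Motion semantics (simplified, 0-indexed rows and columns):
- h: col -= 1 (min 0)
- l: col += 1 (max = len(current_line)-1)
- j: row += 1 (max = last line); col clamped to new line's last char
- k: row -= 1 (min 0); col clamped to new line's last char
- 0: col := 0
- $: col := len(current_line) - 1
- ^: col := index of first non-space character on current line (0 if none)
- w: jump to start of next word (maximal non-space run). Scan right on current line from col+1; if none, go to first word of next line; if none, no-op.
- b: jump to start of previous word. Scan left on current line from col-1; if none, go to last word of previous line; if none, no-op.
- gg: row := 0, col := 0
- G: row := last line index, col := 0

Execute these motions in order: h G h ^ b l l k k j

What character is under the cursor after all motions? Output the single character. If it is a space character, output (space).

Answer: e

Derivation:
After 1 (h): row=0 col=0 char='r'
After 2 (G): row=3 col=0 char='w'
After 3 (h): row=3 col=0 char='w'
After 4 (^): row=3 col=0 char='w'
After 5 (b): row=2 col=11 char='t'
After 6 (l): row=2 col=12 char='e'
After 7 (l): row=2 col=13 char='n'
After 8 (k): row=1 col=13 char='y'
After 9 (k): row=0 col=7 char='y'
After 10 (j): row=1 col=7 char='e'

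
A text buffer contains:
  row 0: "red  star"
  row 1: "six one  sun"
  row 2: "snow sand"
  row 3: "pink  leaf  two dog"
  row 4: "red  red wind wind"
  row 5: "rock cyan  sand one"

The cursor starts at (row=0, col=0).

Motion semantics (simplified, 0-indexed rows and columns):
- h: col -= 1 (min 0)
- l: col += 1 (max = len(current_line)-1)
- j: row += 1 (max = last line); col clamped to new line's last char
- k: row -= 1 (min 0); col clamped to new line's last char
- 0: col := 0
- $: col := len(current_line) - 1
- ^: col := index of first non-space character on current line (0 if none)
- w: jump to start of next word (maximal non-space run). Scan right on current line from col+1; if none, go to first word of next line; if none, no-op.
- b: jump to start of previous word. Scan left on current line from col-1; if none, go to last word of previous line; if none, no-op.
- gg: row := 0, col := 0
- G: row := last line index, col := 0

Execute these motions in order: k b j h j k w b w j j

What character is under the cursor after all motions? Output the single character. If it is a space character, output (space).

Answer: (space)

Derivation:
After 1 (k): row=0 col=0 char='r'
After 2 (b): row=0 col=0 char='r'
After 3 (j): row=1 col=0 char='s'
After 4 (h): row=1 col=0 char='s'
After 5 (j): row=2 col=0 char='s'
After 6 (k): row=1 col=0 char='s'
After 7 (w): row=1 col=4 char='o'
After 8 (b): row=1 col=0 char='s'
After 9 (w): row=1 col=4 char='o'
After 10 (j): row=2 col=4 char='_'
After 11 (j): row=3 col=4 char='_'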